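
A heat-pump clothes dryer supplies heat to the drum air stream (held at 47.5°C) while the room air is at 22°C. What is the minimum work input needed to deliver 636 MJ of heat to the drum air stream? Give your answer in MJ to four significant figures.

50.58 MJ

In absolute terms T_C = 295.15 K and T_H = 320.65 K, so ΔT = 25.50 K.
The reversible limit is COP_HP = T_H/ΔT = 12.57, so W_min = Q_H/COP = Q_H·ΔT/T_H.
W_min = 636.0 × 25.50/320.65 = 50.58 MJ.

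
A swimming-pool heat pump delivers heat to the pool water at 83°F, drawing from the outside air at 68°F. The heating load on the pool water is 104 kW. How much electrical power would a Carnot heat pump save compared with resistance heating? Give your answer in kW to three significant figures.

101 kW

In absolute terms T_C = 293.15 K and T_H = 301.48 K, so ΔT = 8.333 K.
COP_Carnot = T_H/ΔT = 301.48/8.333 = 36.18.
Resistance heating needs Ẇ_res = Q̇_H = 104.0 kW; the reversible heat pump needs only Ẇ_hp = Q̇_H/COP = 2.875 kW.
Saving = 104.0 − 2.875 = 101.1 kW.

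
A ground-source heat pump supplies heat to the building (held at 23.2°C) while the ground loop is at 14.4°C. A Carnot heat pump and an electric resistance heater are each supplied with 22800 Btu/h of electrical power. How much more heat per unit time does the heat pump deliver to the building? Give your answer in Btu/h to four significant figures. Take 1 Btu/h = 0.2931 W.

745000 Btu/h

In absolute terms T_C = 287.55 K and T_H = 296.35 K, so ΔT = 8.800 K.
COP_Carnot = T_H/ΔT = 296.35/8.800 = 33.68.
The heat pump delivers Q̇_H = COP × Ẇ = 767800 Btu/h; the resistance heater delivers Ẇ = 22800 Btu/h.
Extra = (COP − 1)·Ẇ = 745000 Btu/h.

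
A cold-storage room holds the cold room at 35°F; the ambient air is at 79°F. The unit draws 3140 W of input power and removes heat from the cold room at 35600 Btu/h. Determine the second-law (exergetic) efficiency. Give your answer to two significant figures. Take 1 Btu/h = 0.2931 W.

Converting, Q̇_C = 35600 Btu/h = 10430 W, so COP_actual = Q̇_C/Ẇ = 10430/3140 = 3.323.
In absolute terms T_C = 274.82 K and T_H = 299.26 K, so ΔT = 24.44 K.
COP_Carnot = T_C/ΔT = 274.82/24.44 = 11.24.
η_II = COP_actual/COP_Carnot = 3.323/11.24 = 0.2956.

0.30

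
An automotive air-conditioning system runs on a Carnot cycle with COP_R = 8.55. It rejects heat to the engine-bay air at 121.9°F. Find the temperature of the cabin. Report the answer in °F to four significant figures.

61.00 °F

For a Carnot refrigerator COP_R = T_C/(T_H − T_C), so T_C = COP·T_H/(1 + COP).
With T_H = 323.09 K, T_C = 8.55 × 323.09/9.550 = 289.26 K.
Converting, 289.26 K = 61.00°F.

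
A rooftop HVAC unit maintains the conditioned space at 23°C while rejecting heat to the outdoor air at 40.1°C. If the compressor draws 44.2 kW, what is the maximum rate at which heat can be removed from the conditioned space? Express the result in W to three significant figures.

765000 W

In absolute terms T_C = 296.15 K and T_H = 313.25 K, so ΔT = 17.10 K.
COP_Carnot = T_C/ΔT = 296.15/17.10 = 17.32.
Q̇_max = COP_Carnot × Ẇ = 17.32 × 44.20 kW = 765.5 kW = 765500 W.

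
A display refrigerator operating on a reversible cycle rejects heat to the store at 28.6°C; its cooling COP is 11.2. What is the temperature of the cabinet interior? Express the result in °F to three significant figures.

39.0 °F

For a Carnot refrigerator COP_R = T_C/(T_H − T_C), so T_C = COP·T_H/(1 + COP).
With T_H = 301.75 K, T_C = 11.2 × 301.75/12.20 = 277.02 K.
Converting, 277.02 K = 38.96°F.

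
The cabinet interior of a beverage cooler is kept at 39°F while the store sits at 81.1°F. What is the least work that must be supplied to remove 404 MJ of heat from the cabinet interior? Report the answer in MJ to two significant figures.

34 MJ

In absolute terms T_C = 277.04 K and T_H = 300.43 K, so ΔT = 23.39 K.
The reversible limit is COP_R = T_C/ΔT = 11.84, so W_min = Q_C/COP = Q_C·ΔT/T_C.
W_min = 404.0 × 23.39/277.04 = 34.11 MJ.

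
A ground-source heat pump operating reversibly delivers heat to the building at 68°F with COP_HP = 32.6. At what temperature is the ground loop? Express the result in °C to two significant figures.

COP_HP = T_H/(T_H − T_C) gives T_H − T_C = T_H/COP.
With T_H = 293.15 K, T_C = 293.15 × (1 − 1/32.6) = 284.16 K.
Converting, 284.16 K = 11.01°C.

11 °C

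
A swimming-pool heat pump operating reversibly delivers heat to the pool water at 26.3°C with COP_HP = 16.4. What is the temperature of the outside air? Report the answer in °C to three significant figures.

COP_HP = T_H/(T_H − T_C) gives T_H − T_C = T_H/COP.
With T_H = 299.45 K, T_C = 299.45 × (1 − 1/16.4) = 281.19 K.
Converting, 281.19 K = 8.04°C.

8.04 °C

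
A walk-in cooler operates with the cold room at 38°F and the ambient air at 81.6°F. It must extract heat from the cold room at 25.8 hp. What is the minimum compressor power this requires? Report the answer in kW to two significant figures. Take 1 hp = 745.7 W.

In absolute terms T_C = 276.48 K and T_H = 300.71 K, so ΔT = 24.22 K.
COP_Carnot = T_C/ΔT = 276.48/24.22 = 11.41.
Ẇ_min = Q̇/COP_Carnot = 25.80/11.41 = 2.260 hp = 1.686 kW.

1.7 kW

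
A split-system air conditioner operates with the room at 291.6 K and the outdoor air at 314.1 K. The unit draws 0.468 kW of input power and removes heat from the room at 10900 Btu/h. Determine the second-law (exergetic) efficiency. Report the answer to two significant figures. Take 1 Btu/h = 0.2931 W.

Converting, Q̇_C = 10900 Btu/h = 3.195 kW, so COP_actual = Q̇_C/Ẇ = 3.195/0.4680 = 6.826.
The reservoir spacing is ΔT = 314.1 − 291.6 = 22.50 K.
COP_Carnot = T_C/ΔT = 291.60/22.50 = 12.96.
η_II = COP_actual/COP_Carnot = 6.826/12.96 = 0.5267.

0.53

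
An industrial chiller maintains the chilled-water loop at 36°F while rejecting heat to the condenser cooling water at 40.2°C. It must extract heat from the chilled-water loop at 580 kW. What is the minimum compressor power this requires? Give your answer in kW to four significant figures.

79.99 kW

In absolute terms T_C = 275.37 K and T_H = 313.35 K, so ΔT = 37.98 K.
COP_Carnot = T_C/ΔT = 275.37/37.98 = 7.251.
Ẇ_min = Q̇/COP_Carnot = 580.0/7.251 = 79.99 kW.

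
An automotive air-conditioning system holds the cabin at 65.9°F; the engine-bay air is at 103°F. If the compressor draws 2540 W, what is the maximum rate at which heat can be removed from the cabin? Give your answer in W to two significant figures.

In absolute terms T_C = 291.98 K and T_H = 312.59 K, so ΔT = 20.61 K.
COP_Carnot = T_C/ΔT = 291.98/20.61 = 14.17.
Q̇_max = COP_Carnot × Ẇ = 14.17 × 2540 W = 35980 W.

36000 W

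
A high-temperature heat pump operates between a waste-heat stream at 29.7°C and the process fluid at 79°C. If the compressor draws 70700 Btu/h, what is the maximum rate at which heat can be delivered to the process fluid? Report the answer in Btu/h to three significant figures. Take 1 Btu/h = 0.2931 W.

In absolute terms T_C = 302.85 K and T_H = 352.15 K, so ΔT = 49.30 K.
COP_Carnot = T_H/ΔT = 352.15/49.30 = 7.143.
Q̇_max = COP_Carnot × Ẇ = 7.143 × 70700 Btu/h = 505000 Btu/h.

505000 Btu/h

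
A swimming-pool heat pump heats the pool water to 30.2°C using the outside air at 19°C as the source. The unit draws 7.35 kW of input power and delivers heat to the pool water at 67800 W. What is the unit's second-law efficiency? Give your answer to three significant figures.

0.341

Converting, Q̇_H = 67800 W = 67.80 kW, so COP_actual = Q̇_H/Ẇ = 67.80/7.350 = 9.224.
In absolute terms T_C = 292.15 K and T_H = 303.35 K, so ΔT = 11.20 K.
COP_Carnot = T_H/ΔT = 303.35/11.20 = 27.08.
η_II = COP_actual/COP_Carnot = 9.224/27.08 = 0.3406.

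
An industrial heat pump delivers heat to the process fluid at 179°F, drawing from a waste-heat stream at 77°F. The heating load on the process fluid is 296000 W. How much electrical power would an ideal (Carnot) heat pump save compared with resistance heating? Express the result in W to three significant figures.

249000 W

In absolute terms T_C = 298.15 K and T_H = 354.82 K, so ΔT = 56.67 K.
COP_Carnot = T_H/ΔT = 354.82/56.67 = 6.261.
Resistance heating needs Ẇ_res = Q̇_H = 296000 W; the reversible heat pump needs only Ẇ_hp = Q̇_H/COP = 47270 W.
Saving = 296000 − 47270 = 248700 W.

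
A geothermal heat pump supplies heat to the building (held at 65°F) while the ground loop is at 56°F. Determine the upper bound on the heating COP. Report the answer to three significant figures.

In absolute terms T_C = 286.48 K and T_H = 291.48 K, so ΔT = 5.000 K.
For a reversible cycle, COP_Carnot = T_H/ΔT = 291.48/5.000 = 58.30.

58.3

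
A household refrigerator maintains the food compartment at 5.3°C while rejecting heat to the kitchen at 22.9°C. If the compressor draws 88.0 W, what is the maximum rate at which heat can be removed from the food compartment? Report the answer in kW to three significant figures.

1.39 kW

In absolute terms T_C = 278.45 K and T_H = 296.05 K, so ΔT = 17.60 K.
COP_Carnot = T_C/ΔT = 278.45/17.60 = 15.82.
Q̇_max = COP_Carnot × Ẇ = 15.82 × 88.00 W = 1392 W = 1.392 kW.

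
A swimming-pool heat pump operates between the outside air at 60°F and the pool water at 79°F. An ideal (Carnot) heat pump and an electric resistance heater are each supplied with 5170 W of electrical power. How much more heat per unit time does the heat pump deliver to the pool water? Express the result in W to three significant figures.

In absolute terms T_C = 288.71 K and T_H = 299.26 K, so ΔT = 10.56 K.
COP_Carnot = T_H/ΔT = 299.26/10.56 = 28.35.
The heat pump delivers Q̇_H = COP × Ẇ = 146600 W; the resistance heater delivers Ẇ = 5170 W.
Extra = (COP − 1)·Ẇ = 141400 W.

141000 W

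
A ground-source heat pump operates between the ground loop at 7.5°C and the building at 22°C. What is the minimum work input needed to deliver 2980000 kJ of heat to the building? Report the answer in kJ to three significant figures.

In absolute terms T_C = 280.65 K and T_H = 295.15 K, so ΔT = 14.50 K.
The reversible limit is COP_HP = T_H/ΔT = 20.36, so W_min = Q_H/COP = Q_H·ΔT/T_H.
W_min = 2980000 × 14.50/295.15 = 146400 kJ.

146000 kJ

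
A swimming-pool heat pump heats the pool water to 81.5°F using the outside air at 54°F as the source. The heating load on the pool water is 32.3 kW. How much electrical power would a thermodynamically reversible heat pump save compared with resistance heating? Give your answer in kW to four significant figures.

30.66 kW

In absolute terms T_C = 285.37 K and T_H = 300.65 K, so ΔT = 15.28 K.
COP_Carnot = T_H/ΔT = 300.65/15.28 = 19.68.
Resistance heating needs Ẇ_res = Q̇_H = 32.30 kW; the reversible heat pump needs only Ẇ_hp = Q̇_H/COP = 1.641 kW.
Saving = 32.30 − 1.641 = 30.66 kW.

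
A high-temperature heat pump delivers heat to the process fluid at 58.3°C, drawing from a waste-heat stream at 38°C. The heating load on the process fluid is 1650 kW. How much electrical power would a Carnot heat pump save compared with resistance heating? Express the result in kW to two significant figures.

In absolute terms T_C = 311.15 K and T_H = 331.45 K, so ΔT = 20.30 K.
COP_Carnot = T_H/ΔT = 331.45/20.30 = 16.33.
Resistance heating needs Ẇ_res = Q̇_H = 1650 kW; the reversible heat pump needs only Ẇ_hp = Q̇_H/COP = 101.1 kW.
Saving = 1650 − 101.1 = 1549 kW.

1500 kW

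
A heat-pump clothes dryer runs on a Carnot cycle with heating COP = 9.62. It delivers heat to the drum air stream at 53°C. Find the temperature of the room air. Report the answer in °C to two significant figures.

19 °C

COP_HP = T_H/(T_H − T_C) gives T_H − T_C = T_H/COP.
With T_H = 326.15 K, T_C = 326.15 × (1 − 1/9.62) = 292.25 K.
Converting, 292.25 K = 19.10°C.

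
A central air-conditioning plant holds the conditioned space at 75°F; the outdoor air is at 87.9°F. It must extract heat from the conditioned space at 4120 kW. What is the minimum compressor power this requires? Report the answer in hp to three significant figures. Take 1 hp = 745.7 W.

In absolute terms T_C = 297.04 K and T_H = 304.21 K, so ΔT = 7.167 K.
COP_Carnot = T_C/ΔT = 297.04/7.167 = 41.45.
Ẇ_min = Q̇/COP_Carnot = 4120/41.45 = 99.40 kW = 133.3 hp.

133 hp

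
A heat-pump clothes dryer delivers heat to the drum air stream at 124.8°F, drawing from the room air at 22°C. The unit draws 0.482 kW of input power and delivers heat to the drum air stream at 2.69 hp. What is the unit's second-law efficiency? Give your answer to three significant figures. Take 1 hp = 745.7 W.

0.379

Converting, Q̇_H = 2.690 hp = 2.006 kW, so COP_actual = Q̇_H/Ẇ = 2.006/0.4820 = 4.162.
In absolute terms T_C = 295.15 K and T_H = 324.71 K, so ΔT = 29.56 K.
COP_Carnot = T_H/ΔT = 324.71/29.56 = 10.99.
η_II = COP_actual/COP_Carnot = 4.162/10.99 = 0.3788.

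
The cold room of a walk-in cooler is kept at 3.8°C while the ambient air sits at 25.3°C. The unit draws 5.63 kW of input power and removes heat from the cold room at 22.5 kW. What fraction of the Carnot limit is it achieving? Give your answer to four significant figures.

COP_actual = Q̇_C/Ẇ = 22.50/5.630 = 3.996.
In absolute terms T_C = 276.95 K and T_H = 298.45 K, so ΔT = 21.50 K.
COP_Carnot = T_C/ΔT = 276.95/21.50 = 12.88.
η_II = COP_actual/COP_Carnot = 3.996/12.88 = 0.3102.

0.3102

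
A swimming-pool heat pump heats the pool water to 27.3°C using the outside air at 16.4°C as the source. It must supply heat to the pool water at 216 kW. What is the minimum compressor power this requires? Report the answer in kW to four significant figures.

In absolute terms T_C = 289.55 K and T_H = 300.45 K, so ΔT = 10.90 K.
COP_Carnot = T_H/ΔT = 300.45/10.90 = 27.56.
Ẇ_min = Q̇/COP_Carnot = 216.0/27.56 = 7.836 kW.

7.836 kW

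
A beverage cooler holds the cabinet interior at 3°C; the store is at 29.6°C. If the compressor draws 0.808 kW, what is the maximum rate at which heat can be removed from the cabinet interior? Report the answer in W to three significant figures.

8390 W

In absolute terms T_C = 276.15 K and T_H = 302.75 K, so ΔT = 26.60 K.
COP_Carnot = T_C/ΔT = 276.15/26.60 = 10.38.
Q̇_max = COP_Carnot × Ẇ = 10.38 × 0.8080 kW = 8.388 kW = 8388 W.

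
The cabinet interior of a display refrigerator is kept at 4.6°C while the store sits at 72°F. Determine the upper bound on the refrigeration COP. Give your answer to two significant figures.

In absolute terms T_C = 277.75 K and T_H = 295.37 K, so ΔT = 17.62 K.
For a reversible cycle, COP_Carnot = T_C/ΔT = 277.75/17.62 = 15.76.

16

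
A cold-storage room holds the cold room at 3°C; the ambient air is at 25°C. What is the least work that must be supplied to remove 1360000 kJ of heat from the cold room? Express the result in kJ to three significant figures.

In absolute terms T_C = 276.15 K and T_H = 298.15 K, so ΔT = 22.00 K.
The reversible limit is COP_R = T_C/ΔT = 12.55, so W_min = Q_C/COP = Q_C·ΔT/T_C.
W_min = 1360000 × 22.00/276.15 = 108300 kJ.

108000 kJ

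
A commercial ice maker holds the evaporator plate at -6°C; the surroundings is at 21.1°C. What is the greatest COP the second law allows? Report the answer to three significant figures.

9.86

In absolute terms T_C = 267.15 K and T_H = 294.25 K, so ΔT = 27.10 K.
For a reversible cycle, COP_Carnot = T_C/ΔT = 267.15/27.10 = 9.858.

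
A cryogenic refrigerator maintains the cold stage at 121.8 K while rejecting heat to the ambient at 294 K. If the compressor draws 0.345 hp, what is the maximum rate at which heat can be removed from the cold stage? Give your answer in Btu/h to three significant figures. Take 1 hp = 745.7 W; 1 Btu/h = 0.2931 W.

621 Btu/h

The reservoir spacing is ΔT = 294 − 121.8 = 172.2 K.
COP_Carnot = T_C/ΔT = 121.80/172.2 = 0.7073.
Q̇_max = COP_Carnot × Ẇ = 0.7073 × 0.3450 hp = 0.2440 hp = 620.8 Btu/h.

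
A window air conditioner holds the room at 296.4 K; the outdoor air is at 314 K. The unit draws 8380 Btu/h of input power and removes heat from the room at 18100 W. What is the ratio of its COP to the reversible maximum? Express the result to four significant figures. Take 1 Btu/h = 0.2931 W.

Converting, Q̇_C = 18100 W = 61750 Btu/h, so COP_actual = Q̇_C/Ẇ = 61750/8380 = 7.369.
The reservoir spacing is ΔT = 314 − 296.4 = 17.60 K.
COP_Carnot = T_C/ΔT = 296.40/17.60 = 16.84.
η_II = COP_actual/COP_Carnot = 7.369/16.84 = 0.4376.

0.4376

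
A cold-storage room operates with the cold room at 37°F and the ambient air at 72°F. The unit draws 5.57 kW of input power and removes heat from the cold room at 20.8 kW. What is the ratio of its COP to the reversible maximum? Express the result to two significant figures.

0.26

COP_actual = Q̇_C/Ẇ = 20.80/5.570 = 3.734.
In absolute terms T_C = 275.93 K and T_H = 295.37 K, so ΔT = 19.44 K.
COP_Carnot = T_C/ΔT = 275.93/19.44 = 14.19.
η_II = COP_actual/COP_Carnot = 3.734/14.19 = 0.2632.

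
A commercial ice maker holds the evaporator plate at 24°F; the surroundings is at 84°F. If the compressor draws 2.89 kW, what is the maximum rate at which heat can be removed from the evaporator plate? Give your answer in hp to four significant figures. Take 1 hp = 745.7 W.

In absolute terms T_C = 268.71 K and T_H = 302.04 K, so ΔT = 33.33 K.
COP_Carnot = T_C/ΔT = 268.71/33.33 = 8.061.
Q̇_max = COP_Carnot × Ẇ = 8.061 × 2.890 kW = 23.30 kW = 31.24 hp.

31.24 hp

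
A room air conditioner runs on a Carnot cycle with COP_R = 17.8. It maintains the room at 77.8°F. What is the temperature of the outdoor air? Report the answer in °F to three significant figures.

108 °F

COP_R = T_C/(T_H − T_C) gives T_H − T_C = T_C/COP.
With T_C = 298.59 K, T_H = 298.59 × (1 + 1/17.8) = 315.37 K.
Converting, 315.37 K = 107.99°F.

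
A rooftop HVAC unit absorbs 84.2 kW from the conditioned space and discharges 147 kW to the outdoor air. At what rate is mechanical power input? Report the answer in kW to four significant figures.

62.80 kW

For a cyclic device the first law requires Q̇_H = Q̇_C + Ẇ.
Ẇ = Q̇_H − Q̇_C = 62.80 kW.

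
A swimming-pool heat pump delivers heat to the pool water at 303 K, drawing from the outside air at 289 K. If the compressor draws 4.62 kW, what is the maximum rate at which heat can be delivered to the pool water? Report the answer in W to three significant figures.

The reservoir spacing is ΔT = 303 − 289 = 14.00 K.
COP_Carnot = T_H/ΔT = 303.00/14.00 = 21.64.
Q̇_max = COP_Carnot × Ẇ = 21.64 × 4.620 kW = 99.99 kW = 99990 W.

100000 W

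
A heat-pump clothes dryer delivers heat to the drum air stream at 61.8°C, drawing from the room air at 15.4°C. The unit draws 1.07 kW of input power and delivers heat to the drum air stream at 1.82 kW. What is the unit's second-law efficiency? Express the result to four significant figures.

0.2356

COP_actual = Q̇_H/Ẇ = 1.820/1.070 = 1.701.
In absolute terms T_C = 288.55 K and T_H = 334.95 K, so ΔT = 46.40 K.
COP_Carnot = T_H/ΔT = 334.95/46.40 = 7.219.
η_II = COP_actual/COP_Carnot = 1.701/7.219 = 0.2356.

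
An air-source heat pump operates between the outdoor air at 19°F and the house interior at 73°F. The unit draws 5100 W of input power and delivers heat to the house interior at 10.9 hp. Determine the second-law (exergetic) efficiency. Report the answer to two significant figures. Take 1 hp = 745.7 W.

0.16

Converting, Q̇_H = 10.90 hp = 8128 W, so COP_actual = Q̇_H/Ẇ = 8128/5100 = 1.594.
In absolute terms T_C = 265.93 K and T_H = 295.93 K, so ΔT = 30.00 K.
COP_Carnot = T_H/ΔT = 295.93/30.00 = 9.864.
η_II = COP_actual/COP_Carnot = 1.594/9.864 = 0.1616.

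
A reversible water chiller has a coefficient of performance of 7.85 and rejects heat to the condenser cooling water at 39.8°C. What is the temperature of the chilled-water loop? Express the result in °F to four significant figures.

For a Carnot refrigerator COP_R = T_C/(T_H − T_C), so T_C = COP·T_H/(1 + COP).
With T_H = 312.95 K, T_C = 7.85 × 312.95/8.850 = 277.59 K.
Converting, 277.59 K = 39.99°F.

39.99 °F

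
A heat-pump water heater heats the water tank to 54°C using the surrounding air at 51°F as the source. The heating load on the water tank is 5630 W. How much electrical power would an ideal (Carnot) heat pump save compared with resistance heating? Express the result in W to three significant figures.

4880 W

In absolute terms T_C = 283.71 K and T_H = 327.15 K, so ΔT = 43.44 K.
COP_Carnot = T_H/ΔT = 327.15/43.44 = 7.530.
Resistance heating needs Ẇ_res = Q̇_H = 5630 W; the reversible heat pump needs only Ẇ_hp = Q̇_H/COP = 747.6 W.
Saving = 5630 − 747.6 = 4882 W.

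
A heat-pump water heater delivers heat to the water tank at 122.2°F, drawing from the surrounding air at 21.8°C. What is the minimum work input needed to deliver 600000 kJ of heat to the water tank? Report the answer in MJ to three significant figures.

In absolute terms T_C = 294.95 K and T_H = 323.26 K, so ΔT = 28.31 K.
The reversible limit is COP_HP = T_H/ΔT = 11.42, so W_min = Q_H/COP = Q_H·ΔT/T_H.
W_min = 600000 × 28.31/323.26 = 52550 kJ = 52.55 MJ.

52.5 MJ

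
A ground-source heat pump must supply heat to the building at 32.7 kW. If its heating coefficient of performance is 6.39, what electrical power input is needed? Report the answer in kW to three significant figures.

Ẇ = Q̇_H/COP_HP = 32.70/6.39 = 5.117 kW.

5.12 kW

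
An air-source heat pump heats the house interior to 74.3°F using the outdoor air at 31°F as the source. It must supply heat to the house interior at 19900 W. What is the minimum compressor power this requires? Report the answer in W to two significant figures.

1600 W

In absolute terms T_C = 272.59 K and T_H = 296.65 K, so ΔT = 24.06 K.
COP_Carnot = T_H/ΔT = 296.65/24.06 = 12.33.
Ẇ_min = Q̇/COP_Carnot = 19900/12.33 = 1614 W.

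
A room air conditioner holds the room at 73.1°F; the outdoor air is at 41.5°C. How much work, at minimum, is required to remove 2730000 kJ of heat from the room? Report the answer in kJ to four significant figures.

172200 kJ

In absolute terms T_C = 295.98 K and T_H = 314.65 K, so ΔT = 18.67 K.
The reversible limit is COP_R = T_C/ΔT = 15.86, so W_min = Q_C/COP = Q_C·ΔT/T_C.
W_min = 2730000 × 18.67/295.98 = 172200 kJ.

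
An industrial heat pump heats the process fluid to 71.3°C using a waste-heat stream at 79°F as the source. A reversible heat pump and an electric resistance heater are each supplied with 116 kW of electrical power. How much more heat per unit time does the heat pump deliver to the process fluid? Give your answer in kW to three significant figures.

768 kW

In absolute terms T_C = 299.26 K and T_H = 344.45 K, so ΔT = 45.19 K.
COP_Carnot = T_H/ΔT = 344.45/45.19 = 7.622.
The heat pump delivers Q̇_H = COP × Ẇ = 884.2 kW; the resistance heater delivers Ẇ = 116.0 kW.
Extra = (COP − 1)·Ẇ = 768.2 kW.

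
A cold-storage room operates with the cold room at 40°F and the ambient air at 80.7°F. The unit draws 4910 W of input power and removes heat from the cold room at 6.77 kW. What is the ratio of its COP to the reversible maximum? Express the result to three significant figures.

Converting, Q̇_C = 6.770 kW = 6770 W, so COP_actual = Q̇_C/Ẇ = 6770/4910 = 1.379.
In absolute terms T_C = 277.59 K and T_H = 300.21 K, so ΔT = 22.61 K.
COP_Carnot = T_C/ΔT = 277.59/22.61 = 12.28.
η_II = COP_actual/COP_Carnot = 1.379/12.28 = 0.1123.

0.112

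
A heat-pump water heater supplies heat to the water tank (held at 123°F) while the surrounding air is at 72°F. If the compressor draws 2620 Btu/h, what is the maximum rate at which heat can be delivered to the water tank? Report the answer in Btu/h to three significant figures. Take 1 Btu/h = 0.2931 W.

In absolute terms T_C = 295.37 K and T_H = 323.71 K, so ΔT = 28.33 K.
COP_Carnot = T_H/ΔT = 323.71/28.33 = 11.42.
Q̇_max = COP_Carnot × Ẇ = 11.42 × 2620 Btu/h = 29930 Btu/h.

29900 Btu/h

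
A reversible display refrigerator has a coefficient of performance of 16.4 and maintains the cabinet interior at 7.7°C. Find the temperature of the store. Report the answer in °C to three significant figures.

COP_R = T_C/(T_H − T_C) gives T_H − T_C = T_C/COP.
With T_C = 280.85 K, T_H = 280.85 × (1 + 1/16.4) = 297.97 K.
Converting, 297.97 K = 24.82°C.

24.8 °C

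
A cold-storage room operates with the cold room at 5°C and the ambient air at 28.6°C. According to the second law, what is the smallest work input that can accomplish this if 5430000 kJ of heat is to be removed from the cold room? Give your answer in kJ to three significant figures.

In absolute terms T_C = 278.15 K and T_H = 301.75 K, so ΔT = 23.60 K.
The reversible limit is COP_R = T_C/ΔT = 11.79, so W_min = Q_C/COP = Q_C·ΔT/T_C.
W_min = 5430000 × 23.60/278.15 = 460700 kJ.

461000 kJ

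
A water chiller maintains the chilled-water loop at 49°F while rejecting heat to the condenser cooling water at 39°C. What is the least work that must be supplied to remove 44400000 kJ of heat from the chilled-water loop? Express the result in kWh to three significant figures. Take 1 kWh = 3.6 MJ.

1290 kWh

In absolute terms T_C = 282.59 K and T_H = 312.15 K, so ΔT = 29.56 K.
The reversible limit is COP_R = T_C/ΔT = 9.561, so W_min = Q_C/COP = Q_C·ΔT/T_C.
W_min = 44400000 × 29.56/282.59 = 4644000 kJ = 1290 kWh.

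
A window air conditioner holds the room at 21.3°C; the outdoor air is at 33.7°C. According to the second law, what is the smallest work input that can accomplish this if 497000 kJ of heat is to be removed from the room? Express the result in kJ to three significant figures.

20900 kJ

In absolute terms T_C = 294.45 K and T_H = 306.85 K, so ΔT = 12.40 K.
The reversible limit is COP_R = T_C/ΔT = 23.75, so W_min = Q_C/COP = Q_C·ΔT/T_C.
W_min = 497000 × 12.40/294.45 = 20930 kJ.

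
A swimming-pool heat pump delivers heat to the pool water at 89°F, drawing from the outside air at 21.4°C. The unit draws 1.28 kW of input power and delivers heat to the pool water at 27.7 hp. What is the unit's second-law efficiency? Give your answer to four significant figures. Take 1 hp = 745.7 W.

0.5435

Converting, Q̇_H = 27.70 hp = 20.66 kW, so COP_actual = Q̇_H/Ẇ = 20.66/1.280 = 16.14.
In absolute terms T_C = 294.55 K and T_H = 304.82 K, so ΔT = 10.27 K.
COP_Carnot = T_H/ΔT = 304.82/10.27 = 29.69.
η_II = COP_actual/COP_Carnot = 16.14/29.69 = 0.5435.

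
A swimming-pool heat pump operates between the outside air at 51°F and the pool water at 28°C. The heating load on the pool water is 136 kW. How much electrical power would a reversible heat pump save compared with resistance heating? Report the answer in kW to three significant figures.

In absolute terms T_C = 283.71 K and T_H = 301.15 K, so ΔT = 17.44 K.
COP_Carnot = T_H/ΔT = 301.15/17.44 = 17.26.
Resistance heating needs Ẇ_res = Q̇_H = 136.0 kW; the reversible heat pump needs only Ẇ_hp = Q̇_H/COP = 7.878 kW.
Saving = 136.0 − 7.878 = 128.1 kW.

128 kW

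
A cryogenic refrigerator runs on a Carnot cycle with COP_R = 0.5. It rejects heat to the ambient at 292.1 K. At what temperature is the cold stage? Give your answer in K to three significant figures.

For a Carnot refrigerator COP_R = T_C/(T_H − T_C), so T_C = COP·T_H/(1 + COP).
With T_H = 292.10 K, T_C = 0.5 × 292.10/1.500 = 97.37 K.

97.4 K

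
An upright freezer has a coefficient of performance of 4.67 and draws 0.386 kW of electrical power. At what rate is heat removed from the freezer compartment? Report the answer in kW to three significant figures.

1.80 kW

Q̇_C = COP × Ẇ = 4.67 × 0.3860 = 1.803 kW.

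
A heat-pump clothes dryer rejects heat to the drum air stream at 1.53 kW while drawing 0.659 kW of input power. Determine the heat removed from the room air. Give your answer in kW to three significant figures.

0.871 kW

For a cyclic device the first law requires Q̇_H = Q̇_C + Ẇ.
Q̇_C = Q̇_H − Ẇ = 0.8710 kW.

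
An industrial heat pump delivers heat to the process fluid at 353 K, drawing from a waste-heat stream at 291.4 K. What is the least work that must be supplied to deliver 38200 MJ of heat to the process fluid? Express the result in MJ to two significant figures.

The reservoir spacing is ΔT = 353 − 291.4 = 61.60 K.
The reversible limit is COP_HP = T_H/ΔT = 5.731, so W_min = Q_H/COP = Q_H·ΔT/T_H.
W_min = 38200 × 61.60/353.00 = 6666 MJ.

6700 MJ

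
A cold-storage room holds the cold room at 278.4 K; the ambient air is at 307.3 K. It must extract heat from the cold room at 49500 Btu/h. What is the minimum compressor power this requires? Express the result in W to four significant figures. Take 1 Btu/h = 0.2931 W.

The reservoir spacing is ΔT = 307.3 − 278.4 = 28.90 K.
COP_Carnot = T_C/ΔT = 278.40/28.90 = 9.633.
Ẇ_min = Q̇/COP_Carnot = 49500/9.633 = 5138 Btu/h = 1506 W.

1506 W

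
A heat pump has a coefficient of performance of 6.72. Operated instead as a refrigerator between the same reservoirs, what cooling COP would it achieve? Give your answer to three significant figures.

5.72

Since Q_H = Q_C + W for any cycle, COP_R = Q_C/W = Q_H/W − 1.
COP_R = 6.72 − 1 = 5.72.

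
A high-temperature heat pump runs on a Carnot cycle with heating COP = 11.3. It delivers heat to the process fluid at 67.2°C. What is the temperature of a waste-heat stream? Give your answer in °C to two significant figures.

37 °C

COP_HP = T_H/(T_H − T_C) gives T_H − T_C = T_H/COP.
With T_H = 340.35 K, T_C = 340.35 × (1 − 1/11.3) = 310.23 K.
Converting, 310.23 K = 37.08°C.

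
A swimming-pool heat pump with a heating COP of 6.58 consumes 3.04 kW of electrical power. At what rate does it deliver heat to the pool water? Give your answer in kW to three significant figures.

Q̇_H = COP_HP × Ẇ = 6.58 × 3.040 = 20.00 kW.

20.0 kW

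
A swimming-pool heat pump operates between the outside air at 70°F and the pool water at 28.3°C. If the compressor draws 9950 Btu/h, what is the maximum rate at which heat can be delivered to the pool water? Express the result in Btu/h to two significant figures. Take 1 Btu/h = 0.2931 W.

420000 Btu/h

In absolute terms T_C = 294.26 K and T_H = 301.45 K, so ΔT = 7.189 K.
COP_Carnot = T_H/ΔT = 301.45/7.189 = 41.93.
Q̇_max = COP_Carnot × Ẇ = 41.93 × 9950 Btu/h = 417200 Btu/h.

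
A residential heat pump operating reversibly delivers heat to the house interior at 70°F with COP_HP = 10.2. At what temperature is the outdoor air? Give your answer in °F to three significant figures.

COP_HP = T_H/(T_H − T_C) gives T_H − T_C = T_H/COP.
With T_H = 294.26 K, T_C = 294.26 × (1 − 1/10.2) = 265.41 K.
Converting, 265.41 K = 18.07°F.

18.1 °F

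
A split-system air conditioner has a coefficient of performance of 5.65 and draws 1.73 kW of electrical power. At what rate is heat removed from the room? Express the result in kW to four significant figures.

Q̇_C = COP × Ẇ = 5.65 × 1.730 = 9.775 kW.

9.775 kW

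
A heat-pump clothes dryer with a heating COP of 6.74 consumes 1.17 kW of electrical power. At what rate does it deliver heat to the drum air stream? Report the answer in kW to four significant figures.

Q̇_H = COP_HP × Ẇ = 6.74 × 1.170 = 7.886 kW.

7.886 kW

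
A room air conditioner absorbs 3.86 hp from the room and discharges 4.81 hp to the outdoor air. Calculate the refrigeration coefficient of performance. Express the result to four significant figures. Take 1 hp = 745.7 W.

The first law gives Q̇_H = Q̇_C + Ẇ, so the three rates are Q̇_C = 3.860, Q̇_H = 4.810, Ẇ = 0.9500 hp.
COP_R = Q̇_C/Ẇ = 3.860/0.9500 = 4.063.

4.063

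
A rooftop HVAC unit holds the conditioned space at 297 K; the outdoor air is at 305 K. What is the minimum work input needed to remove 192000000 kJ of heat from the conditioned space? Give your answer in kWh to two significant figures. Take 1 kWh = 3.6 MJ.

The reservoir spacing is ΔT = 305 − 297 = 8.000 K.
The reversible limit is COP_R = T_C/ΔT = 37.13, so W_min = Q_C/COP = Q_C·ΔT/T_C.
W_min = 192000000 × 8.000/297.00 = 5172000 kJ = 1437 kWh.

1400 kWh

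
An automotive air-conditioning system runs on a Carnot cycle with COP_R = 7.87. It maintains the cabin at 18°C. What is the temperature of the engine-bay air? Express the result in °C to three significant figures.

COP_R = T_C/(T_H − T_C) gives T_H − T_C = T_C/COP.
With T_C = 291.15 K, T_H = 291.15 × (1 + 1/7.87) = 328.14 K.
Converting, 328.14 K = 54.99°C.

55.0 °C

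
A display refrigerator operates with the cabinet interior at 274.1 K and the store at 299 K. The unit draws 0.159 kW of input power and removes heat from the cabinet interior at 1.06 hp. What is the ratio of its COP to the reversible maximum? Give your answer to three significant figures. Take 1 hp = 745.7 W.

Converting, Q̇_C = 1.060 hp = 0.7904 kW, so COP_actual = Q̇_C/Ẇ = 0.7904/0.1590 = 4.971.
The reservoir spacing is ΔT = 299 − 274.1 = 24.90 K.
COP_Carnot = T_C/ΔT = 274.10/24.90 = 11.01.
η_II = COP_actual/COP_Carnot = 4.971/11.01 = 0.4516.

0.452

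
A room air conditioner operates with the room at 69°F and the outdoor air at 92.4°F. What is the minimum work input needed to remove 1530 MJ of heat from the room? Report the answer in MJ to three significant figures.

67.7 MJ

In absolute terms T_C = 293.71 K and T_H = 306.71 K, so ΔT = 13.00 K.
The reversible limit is COP_R = T_C/ΔT = 22.59, so W_min = Q_C/COP = Q_C·ΔT/T_C.
W_min = 1530 × 13.00/293.71 = 67.72 MJ.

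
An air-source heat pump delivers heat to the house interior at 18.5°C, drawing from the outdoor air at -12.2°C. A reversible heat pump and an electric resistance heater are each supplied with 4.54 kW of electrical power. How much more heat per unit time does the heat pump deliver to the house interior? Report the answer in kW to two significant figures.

39 kW

In absolute terms T_C = 260.95 K and T_H = 291.65 K, so ΔT = 30.70 K.
COP_Carnot = T_H/ΔT = 291.65/30.70 = 9.500.
The heat pump delivers Q̇_H = COP × Ẇ = 43.13 kW; the resistance heater delivers Ẇ = 4.540 kW.
Extra = (COP − 1)·Ẇ = 38.59 kW.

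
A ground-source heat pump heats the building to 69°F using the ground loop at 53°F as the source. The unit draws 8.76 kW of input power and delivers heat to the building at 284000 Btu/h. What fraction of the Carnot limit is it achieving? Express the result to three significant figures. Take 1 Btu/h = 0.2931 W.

Converting, Q̇_H = 284000 Btu/h = 83.24 kW, so COP_actual = Q̇_H/Ẇ = 83.24/8.760 = 9.502.
In absolute terms T_C = 284.82 K and T_H = 293.71 K, so ΔT = 8.889 K.
COP_Carnot = T_H/ΔT = 293.71/8.889 = 33.04.
η_II = COP_actual/COP_Carnot = 9.502/33.04 = 0.2876.

0.288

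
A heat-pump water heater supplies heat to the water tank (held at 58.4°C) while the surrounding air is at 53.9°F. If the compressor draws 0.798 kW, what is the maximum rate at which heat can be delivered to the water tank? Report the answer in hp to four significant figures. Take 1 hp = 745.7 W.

7.674 hp

In absolute terms T_C = 285.32 K and T_H = 331.55 K, so ΔT = 46.23 K.
COP_Carnot = T_H/ΔT = 331.55/46.23 = 7.171.
Q̇_max = COP_Carnot × Ẇ = 7.171 × 0.7980 kW = 5.723 kW = 7.674 hp.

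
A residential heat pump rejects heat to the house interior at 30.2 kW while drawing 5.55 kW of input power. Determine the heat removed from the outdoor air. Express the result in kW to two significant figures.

25 kW

For a cyclic device the first law requires Q̇_H = Q̇_C + Ẇ.
Q̇_C = Q̇_H − Ẇ = 24.65 kW.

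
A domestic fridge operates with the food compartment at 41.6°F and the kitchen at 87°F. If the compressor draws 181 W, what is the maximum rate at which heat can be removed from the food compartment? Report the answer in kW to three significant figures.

In absolute terms T_C = 278.48 K and T_H = 303.71 K, so ΔT = 25.22 K.
COP_Carnot = T_C/ΔT = 278.48/25.22 = 11.04.
Q̇_max = COP_Carnot × Ẇ = 11.04 × 181.0 W = 1998 W = 1.998 kW.

2.00 kW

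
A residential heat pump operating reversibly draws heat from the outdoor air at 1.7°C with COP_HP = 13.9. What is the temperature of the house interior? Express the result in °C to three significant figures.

COP_HP = T_H/(T_H − T_C) rearranges to T_H = COP·T_C/(COP − 1).
With T_C = 274.85 K, T_H = 13.9 × 274.85/12.90 = 296.16 K.
Converting, 296.16 K = 23.01°C.

23.0 °C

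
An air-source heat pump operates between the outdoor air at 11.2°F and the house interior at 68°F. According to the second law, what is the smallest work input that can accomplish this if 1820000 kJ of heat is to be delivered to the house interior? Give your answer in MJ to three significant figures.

196 MJ

In absolute terms T_C = 261.59 K and T_H = 293.15 K, so ΔT = 31.56 K.
The reversible limit is COP_HP = T_H/ΔT = 9.290, so W_min = Q_H/COP = Q_H·ΔT/T_H.
W_min = 1820000 × 31.56/293.15 = 195900 kJ = 195.9 MJ.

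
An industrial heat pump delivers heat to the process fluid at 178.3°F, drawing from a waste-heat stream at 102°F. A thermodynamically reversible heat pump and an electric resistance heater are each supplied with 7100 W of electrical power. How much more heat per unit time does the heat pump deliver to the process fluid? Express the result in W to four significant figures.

In absolute terms T_C = 312.04 K and T_H = 354.43 K, so ΔT = 42.39 K.
COP_Carnot = T_H/ΔT = 354.43/42.39 = 8.361.
The heat pump delivers Q̇_H = COP × Ẇ = 59370 W; the resistance heater delivers Ẇ = 7100 W.
Extra = (COP − 1)·Ẇ = 52270 W.

52270 W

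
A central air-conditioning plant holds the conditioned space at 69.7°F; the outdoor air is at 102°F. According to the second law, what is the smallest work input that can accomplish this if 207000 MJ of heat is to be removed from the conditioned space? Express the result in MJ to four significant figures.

In absolute terms T_C = 294.09 K and T_H = 312.04 K, so ΔT = 17.94 K.
The reversible limit is COP_R = T_C/ΔT = 16.39, so W_min = Q_C/COP = Q_C·ΔT/T_C.
W_min = 207000 × 17.94/294.09 = 12630 MJ.

12630 MJ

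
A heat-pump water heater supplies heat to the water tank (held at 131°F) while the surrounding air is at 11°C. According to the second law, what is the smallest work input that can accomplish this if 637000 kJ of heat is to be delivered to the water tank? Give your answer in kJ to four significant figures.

In absolute terms T_C = 284.15 K and T_H = 328.15 K, so ΔT = 44.00 K.
The reversible limit is COP_HP = T_H/ΔT = 7.458, so W_min = Q_H/COP = Q_H·ΔT/T_H.
W_min = 637000 × 44.00/328.15 = 85410 kJ.

85410 kJ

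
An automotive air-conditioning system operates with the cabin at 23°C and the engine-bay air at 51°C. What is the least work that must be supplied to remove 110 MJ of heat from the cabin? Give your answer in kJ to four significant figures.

In absolute terms T_C = 296.15 K and T_H = 324.15 K, so ΔT = 28.00 K.
The reversible limit is COP_R = T_C/ΔT = 10.58, so W_min = Q_C/COP = Q_C·ΔT/T_C.
W_min = 110.0 × 28.00/296.15 = 10.40 MJ = 10400 kJ.

10400 kJ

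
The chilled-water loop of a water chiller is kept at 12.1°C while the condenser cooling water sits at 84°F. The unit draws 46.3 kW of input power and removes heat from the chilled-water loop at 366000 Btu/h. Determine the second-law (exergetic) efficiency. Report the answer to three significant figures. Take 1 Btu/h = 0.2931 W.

0.136

Converting, Q̇_C = 366000 Btu/h = 107.3 kW, so COP_actual = Q̇_C/Ẇ = 107.3/46.30 = 2.317.
In absolute terms T_C = 285.25 K and T_H = 302.04 K, so ΔT = 16.79 K.
COP_Carnot = T_C/ΔT = 285.25/16.79 = 16.99.
η_II = COP_actual/COP_Carnot = 2.317/16.99 = 0.1364.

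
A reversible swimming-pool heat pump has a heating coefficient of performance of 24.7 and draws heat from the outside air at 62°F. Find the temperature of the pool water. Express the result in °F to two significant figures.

84 °F

COP_HP = T_H/(T_H − T_C) rearranges to T_H = COP·T_C/(COP − 1).
With T_C = 289.82 K, T_H = 24.7 × 289.82/23.70 = 302.05 K.
Converting, 302.05 K = 84.01°F.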